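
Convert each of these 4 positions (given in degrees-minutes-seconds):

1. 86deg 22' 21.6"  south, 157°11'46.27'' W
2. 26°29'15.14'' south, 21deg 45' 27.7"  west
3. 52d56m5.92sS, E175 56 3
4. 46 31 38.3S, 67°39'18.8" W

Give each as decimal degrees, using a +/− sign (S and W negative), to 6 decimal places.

1. -86.372667, -157.196186
2. -26.487539, -21.757694
3. -52.934978, 175.934167
4. -46.527306, -67.655222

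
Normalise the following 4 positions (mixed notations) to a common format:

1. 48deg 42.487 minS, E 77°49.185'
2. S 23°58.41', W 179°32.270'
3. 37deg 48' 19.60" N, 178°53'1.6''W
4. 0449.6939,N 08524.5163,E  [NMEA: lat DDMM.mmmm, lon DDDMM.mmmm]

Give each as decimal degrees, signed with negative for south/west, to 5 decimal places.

Point 1:
  Latitude: 42.487′ = 0.708117°; total 48.708117
  hemisphere S, so the sign is −
  λ: 77 + 49.185/60 = 77.819750
  E ⇒ keep positive
Point 2:
  Lat: 23 + 58.41/60 = 23.973500
  hemisphere S, so the sign is −
  Longitude: 32.27′ = 0.537833°; total 179.537833
  hemisphere W, so the sign is −
Point 3:
  Latitude: 48′ + 19.6″ = 48.32667′; 37 + 48.32667/60 = 37.805444
  N ⇒ keep positive
  Longitude: 178° + 53/60 + 1.6/3600 = 178 + 0.883333 + 0.000444 = 178.883778
  hemisphere W, so the sign is −
Point 4:
  Latitude: split at 2 digits → 04° and 49.6939′; 4 + 49.6939/60 = 4.828232
  N → positive
  Lon: split at 3 digits → 085° and 24.5163′; 85 + 24.5163/60 = 85.408605
  E → positive

1. -48.70812, 77.81975
2. -23.97350, -179.53783
3. 37.80544, -178.88378
4. 4.82823, 85.40861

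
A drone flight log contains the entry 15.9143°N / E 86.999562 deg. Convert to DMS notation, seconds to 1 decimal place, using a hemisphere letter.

Lat: 0.914300 × 60 = 54.85800′ → 54′, remainder × 60 = 51.480″
λ: 0.999562° → 59.97372′; 0.97372 × 60 = 58.423″

15°54′51.5″ N, 86°59′58.4″ E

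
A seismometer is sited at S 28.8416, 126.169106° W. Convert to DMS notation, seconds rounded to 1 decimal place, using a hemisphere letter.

28°50′29.8″ S, 126°10′8.8″ W

Lat: 0.841600 × 60 = 50.49600′ → 50′, remainder × 60 = 29.760″
λ: 0.169106° → 10.14636′; 0.14636 × 60 = 8.782″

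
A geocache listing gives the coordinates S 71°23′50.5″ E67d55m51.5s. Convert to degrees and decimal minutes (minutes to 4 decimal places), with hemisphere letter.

Lat: 23 + 50.5/60 = 23.841667′
Longitude: seconds/60 = 0.85833; minutes = 55 + 0.85833 = 55.858333

71° 23.8417′ S, 67° 55.8583′ E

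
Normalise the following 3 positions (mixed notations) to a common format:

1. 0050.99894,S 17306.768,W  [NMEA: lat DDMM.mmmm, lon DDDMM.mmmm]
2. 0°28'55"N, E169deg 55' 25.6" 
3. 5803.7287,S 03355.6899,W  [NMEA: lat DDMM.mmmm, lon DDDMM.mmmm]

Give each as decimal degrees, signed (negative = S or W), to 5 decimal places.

Point 1:
  φ: split at 2 digits → 00° and 50.99894′; 0 + 50.99894/60 = 0.849982
  S ⇒ negate
  λ: split at 3 digits → 173° and 6.768′; 173 + 6.768/60 = 173.112800
  W ⇒ negate
Point 2:
  φ: 0 + 28/60 + 55/3600 = 0.481944
  N → positive
  Longitude: 169 + 55/60 + 25.6/3600 = 169.923778
  E ⇒ keep positive
Point 3:
  φ: split at 2 digits → 58° and 3.7287′; 58 + 3.7287/60 = 58.062145
  S ⇒ negate
  Lon: split at 3 digits → 033° and 55.6899′; 33 + 55.6899/60 = 33.928165
  W ⇒ negate

1. -0.84998, -173.11280
2. 0.48194, 169.92378
3. -58.06215, -33.92817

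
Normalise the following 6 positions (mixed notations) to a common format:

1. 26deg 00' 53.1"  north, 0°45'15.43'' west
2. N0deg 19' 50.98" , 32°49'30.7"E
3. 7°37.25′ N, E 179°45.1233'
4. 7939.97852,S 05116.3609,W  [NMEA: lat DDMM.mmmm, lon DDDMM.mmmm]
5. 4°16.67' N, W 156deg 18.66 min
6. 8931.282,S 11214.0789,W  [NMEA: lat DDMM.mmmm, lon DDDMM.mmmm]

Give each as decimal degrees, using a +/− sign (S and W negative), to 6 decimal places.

1. 26.014750, -0.754286
2. 0.330828, 32.825194
3. 7.620833, 179.752055
4. -79.666309, -51.272682
5. 4.277833, -156.311000
6. -89.521367, -112.234648

Point 1:
  Lat: 26° + 0/60 + 53.1/3600 = 26 + 0.000000 + 0.014750 = 26.0147500
  N ⇒ keep positive
  Longitude: 45′ + 15.43″ = 45.25717′; 0 + 45.25717/60 = 0.7542861
  hemisphere W, so the sign is −
Point 2:
  Latitude: 0° + 19/60 + 50.98/3600 = 0 + 0.316667 + 0.014161 = 0.3308278
  N ⇒ keep positive
  λ: 32° + 49/60 + 30.7/3600 = 32 + 0.816667 + 0.008528 = 32.8251944
  E ⇒ keep positive
Point 3:
  Latitude: 7 + 37.25/60 = 7.6208333
  N → positive
  Longitude: 179 + 45.1233/60 = 179.7520550
  E → positive
Point 4:
  Lat: split at 2 digits → 79° and 39.97852′; 79 + 39.97852/60 = 79.6663087
  S → negative
  Longitude: split at 3 digits → 051° and 16.3609′; 51 + 16.3609/60 = 51.2726817
  W ⇒ negate
Point 5:
  Lat: 4 + 16.67/60 = 4.2778333
  N → positive
  λ: 156 + 18.66/60 = 156.3110000
  hemisphere W, so the sign is −
Point 6:
  Latitude: degrees = first 2 digits = 89, minutes = 31.282; 89 + 31.282/60 = 89.5213667
  S → negative
  Longitude: split at 3 digits → 112° and 14.0789′; 112 + 14.0789/60 = 112.2346483
  W → negative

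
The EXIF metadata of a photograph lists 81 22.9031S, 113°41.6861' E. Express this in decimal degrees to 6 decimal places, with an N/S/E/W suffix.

φ: 22.9031′ = 0.381718°; total 81.3817183
Lon: 113 + 41.6861/60 = 113.6947683

81.381718° S, 113.694768° E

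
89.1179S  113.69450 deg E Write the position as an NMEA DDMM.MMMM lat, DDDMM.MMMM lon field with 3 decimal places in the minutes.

8907.074,S / 11341.670,E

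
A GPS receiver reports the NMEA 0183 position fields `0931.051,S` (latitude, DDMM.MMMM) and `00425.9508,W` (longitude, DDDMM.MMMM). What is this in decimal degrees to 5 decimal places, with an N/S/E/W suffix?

9.51752° S, 4.43251° W

Lat: degrees = first 2 digits = 9, minutes = 31.051; 9 + 31.051/60 = 9.517517
λ: split at 3 digits → 004° and 25.9508′; 4 + 25.9508/60 = 4.432513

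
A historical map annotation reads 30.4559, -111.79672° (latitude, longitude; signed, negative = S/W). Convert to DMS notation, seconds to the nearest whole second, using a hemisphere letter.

30°27′21″ N, 111°47′48″ W

φ: 0.455900 × 60 = 27.35400′ → 27′, remainder × 60 = 21.24″
Longitude is negative → W; |value| = 111.796720
Lon: 0.796720 × 60 = 47.80320′ → 47′, remainder × 60 = 48.19″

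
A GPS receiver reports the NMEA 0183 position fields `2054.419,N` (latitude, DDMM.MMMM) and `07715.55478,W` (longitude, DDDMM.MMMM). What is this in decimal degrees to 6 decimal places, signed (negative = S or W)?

Latitude: degrees = first 2 digits = 20, minutes = 54.419; 20 + 54.419/60 = 20.9069833
N → positive
Longitude: degrees = first 3 digits = 77, minutes = 15.55478; 77 + 15.55478/60 = 77.2592463
W → negative

20.906983, -77.259246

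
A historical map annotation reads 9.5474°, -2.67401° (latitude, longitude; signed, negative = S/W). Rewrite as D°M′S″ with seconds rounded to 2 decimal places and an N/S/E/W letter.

9°32′50.64″ N, 2°40′26.44″ W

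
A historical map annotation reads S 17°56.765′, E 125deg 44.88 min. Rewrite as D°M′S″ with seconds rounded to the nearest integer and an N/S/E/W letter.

17°56′46″ S, 125°44′53″ E

Lat: 56.76500′ → 56′ and 0.76500 × 60 = 45.90″
λ: 44.88000′ → 44′ and 0.88000 × 60 = 52.80″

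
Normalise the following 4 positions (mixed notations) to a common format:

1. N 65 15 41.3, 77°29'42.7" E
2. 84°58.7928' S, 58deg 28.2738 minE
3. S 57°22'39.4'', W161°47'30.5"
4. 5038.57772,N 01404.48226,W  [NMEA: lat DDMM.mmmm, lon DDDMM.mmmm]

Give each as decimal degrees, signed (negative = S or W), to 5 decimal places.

Point 1:
  Latitude: 65 + 15/60 + 41.3/3600 = 65.261472
  N → positive
  Longitude: 77 + 29/60 + 42.7/3600 = 77.495194
  E ⇒ keep positive
Point 2:
  φ: 84 + 58.7928/60 = 84.979880
  S → negative
  λ: 28.2738′ = 0.471230°; total 58.471230
  E ⇒ keep positive
Point 3:
  Lat: 22′ + 39.4″ = 22.65667′; 57 + 22.65667/60 = 57.377611
  S ⇒ negate
  Lon: 47′ + 30.5″ = 47.50833′; 161 + 47.50833/60 = 161.791806
  W → negative
Point 4:
  Latitude: degrees = first 2 digits = 50, minutes = 38.57772; 50 + 38.57772/60 = 50.642962
  N → positive
  Lon: split at 3 digits → 014° and 4.48226′; 14 + 4.48226/60 = 14.074704
  W ⇒ negate

1. 65.26147, 77.49519
2. -84.97988, 58.47123
3. -57.37761, -161.79181
4. 50.64296, -14.07470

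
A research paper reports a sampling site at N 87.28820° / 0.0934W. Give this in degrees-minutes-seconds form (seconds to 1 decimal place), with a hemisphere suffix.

φ: whole degrees 87; 17.29200′ → 17′ and 17.520″
Longitude: 0.093400° → 5.60400′; 0.60400 × 60 = 36.240″

87°17′17.5″ N, 0°05′36.2″ W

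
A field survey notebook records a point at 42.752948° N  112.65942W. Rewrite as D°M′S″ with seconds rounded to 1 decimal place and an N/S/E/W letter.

Lat: 0.752948 × 60 = 45.17688′ → 45′, remainder × 60 = 10.613″
Lon: whole degrees 112; 39.56520′ → 39′ and 33.912″

42°45′10.6″ N, 112°39′33.9″ W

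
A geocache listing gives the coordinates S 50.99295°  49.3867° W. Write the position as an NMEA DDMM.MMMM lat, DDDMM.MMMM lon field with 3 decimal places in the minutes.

5059.577,S / 04923.202,W

Lat: minutes = (50.992950 − 50) × 60 = 59.57700
Longitude: fractional part 0.386700 → 23.20200 minutes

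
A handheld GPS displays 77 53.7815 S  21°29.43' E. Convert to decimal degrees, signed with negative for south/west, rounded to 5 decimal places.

Latitude: 53.7815′ = 0.896358°; total 77.896358
S ⇒ negate
Longitude: 29.43′ = 0.490500°; total 21.490500
E → positive

-77.89636, 21.49050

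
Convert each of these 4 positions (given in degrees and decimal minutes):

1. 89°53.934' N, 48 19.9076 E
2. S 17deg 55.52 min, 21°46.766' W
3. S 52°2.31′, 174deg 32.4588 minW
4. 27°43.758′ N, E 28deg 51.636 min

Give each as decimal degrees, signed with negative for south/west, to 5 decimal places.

Point 1:
  φ: 53.934′ = 0.898900°; total 89.898900
  N ⇒ keep positive
  Lon: 48 + 19.9076/60 = 48.331793
  E → positive
Point 2:
  Latitude: 17 + 55.52/60 = 17.925333
  S ⇒ negate
  Longitude: 21 + 46.766/60 = 21.779433
  W ⇒ negate
Point 3:
  φ: 52 + 2.31/60 = 52.038500
  S ⇒ negate
  Lon: 32.4588′ = 0.540980°; total 174.540980
  W → negative
Point 4:
  Latitude: 43.758′ = 0.729300°; total 27.729300
  N → positive
  λ: 28 + 51.636/60 = 28.860600
  E ⇒ keep positive

1. 89.89890, 48.33179
2. -17.92533, -21.77943
3. -52.03850, -174.54098
4. 27.72930, 28.86060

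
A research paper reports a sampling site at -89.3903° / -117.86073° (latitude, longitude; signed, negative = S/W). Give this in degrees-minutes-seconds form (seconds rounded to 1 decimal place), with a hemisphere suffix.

89°23′25.1″ S, 117°51′38.6″ W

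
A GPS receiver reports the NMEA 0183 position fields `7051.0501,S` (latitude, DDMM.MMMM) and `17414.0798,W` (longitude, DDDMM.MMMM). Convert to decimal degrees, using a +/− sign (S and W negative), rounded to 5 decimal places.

-70.85084, -174.23466

φ: degrees = first 2 digits = 70, minutes = 51.0501; 70 + 51.0501/60 = 70.850835
hemisphere S, so the sign is −
λ: split at 3 digits → 174° and 14.0798′; 174 + 14.0798/60 = 174.234663
W → negative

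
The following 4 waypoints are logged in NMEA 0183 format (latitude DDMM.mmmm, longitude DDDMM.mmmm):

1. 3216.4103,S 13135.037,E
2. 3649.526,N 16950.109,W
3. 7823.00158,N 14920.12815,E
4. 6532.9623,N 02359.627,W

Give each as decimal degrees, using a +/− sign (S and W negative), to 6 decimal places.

Point 1:
  Lat: split at 2 digits → 32° and 16.4103′; 32 + 16.4103/60 = 32.2735050
  S → negative
  Lon: degrees = first 3 digits = 131, minutes = 35.037; 131 + 35.037/60 = 131.5839500
  E → positive
Point 2:
  Lat: degrees = first 2 digits = 36, minutes = 49.526; 36 + 49.526/60 = 36.8254333
  N ⇒ keep positive
  Lon: split at 3 digits → 169° and 50.109′; 169 + 50.109/60 = 169.8351500
  hemisphere W, so the sign is −
Point 3:
  φ: degrees = first 2 digits = 78, minutes = 23.00158; 78 + 23.00158/60 = 78.3833597
  N ⇒ keep positive
  Longitude: split at 3 digits → 149° and 20.12815′; 149 + 20.12815/60 = 149.3354692
  E → positive
Point 4:
  φ: degrees = first 2 digits = 65, minutes = 32.9623; 65 + 32.9623/60 = 65.5493717
  N → positive
  Longitude: split at 3 digits → 023° and 59.627′; 23 + 59.627/60 = 23.9937833
  W ⇒ negate

1. -32.273505, 131.583950
2. 36.825433, -169.835150
3. 78.383360, 149.335469
4. 65.549372, -23.993783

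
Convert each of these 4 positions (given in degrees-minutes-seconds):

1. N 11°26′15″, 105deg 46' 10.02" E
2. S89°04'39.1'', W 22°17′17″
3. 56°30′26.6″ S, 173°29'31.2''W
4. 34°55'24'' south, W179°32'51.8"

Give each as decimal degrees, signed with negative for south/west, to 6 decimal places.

1. 11.437500, 105.769450
2. -89.077528, -22.288056
3. -56.507389, -173.492000
4. -34.923333, -179.547722

Point 1:
  Latitude: 26′ + 15″ = 26.25000′; 11 + 26.25000/60 = 11.4375000
  N → positive
  λ: 105° + 46/60 + 10.02/3600 = 105 + 0.766667 + 0.002783 = 105.7694500
  E → positive
Point 2:
  Lat: 4′ + 39.1″ = 4.65167′; 89 + 4.65167/60 = 89.0775278
  hemisphere S, so the sign is −
  λ: 22° + 17/60 + 17/3600 = 22 + 0.283333 + 0.004722 = 22.2880556
  W → negative
Point 3:
  φ: 56 + 30/60 + 26.6/3600 = 56.5073889
  hemisphere S, so the sign is −
  λ: 173° + 29/60 + 31.2/3600 = 173 + 0.483333 + 0.008667 = 173.4920000
  hemisphere W, so the sign is −
Point 4:
  Latitude: 55′ + 24″ = 55.40000′; 34 + 55.40000/60 = 34.9233333
  S → negative
  λ: 179 + 32/60 + 51.8/3600 = 179.5477222
  W ⇒ negate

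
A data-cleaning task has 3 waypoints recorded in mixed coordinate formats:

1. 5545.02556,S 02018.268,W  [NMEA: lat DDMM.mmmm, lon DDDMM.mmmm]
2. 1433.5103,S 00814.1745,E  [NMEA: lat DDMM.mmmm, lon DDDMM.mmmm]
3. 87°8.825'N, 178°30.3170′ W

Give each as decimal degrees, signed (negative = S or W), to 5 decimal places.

1. -55.75043, -20.30447
2. -14.55851, 8.23624
3. 87.14708, -178.50528

Point 1:
  Latitude: degrees = first 2 digits = 55, minutes = 45.02556; 55 + 45.02556/60 = 55.750426
  S ⇒ negate
  λ: split at 3 digits → 020° and 18.268′; 20 + 18.268/60 = 20.304467
  hemisphere W, so the sign is −
Point 2:
  φ: split at 2 digits → 14° and 33.5103′; 14 + 33.5103/60 = 14.558505
  hemisphere S, so the sign is −
  Lon: split at 3 digits → 008° and 14.1745′; 8 + 14.1745/60 = 8.236242
  E ⇒ keep positive
Point 3:
  Latitude: 8.825′ = 0.147083°; total 87.147083
  N ⇒ keep positive
  Longitude: 178 + 30.317/60 = 178.505283
  hemisphere W, so the sign is −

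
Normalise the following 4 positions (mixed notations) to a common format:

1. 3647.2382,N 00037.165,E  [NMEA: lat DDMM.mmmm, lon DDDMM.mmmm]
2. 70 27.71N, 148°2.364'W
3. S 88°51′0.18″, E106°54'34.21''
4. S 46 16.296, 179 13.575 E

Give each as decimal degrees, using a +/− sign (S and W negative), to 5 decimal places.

Point 1:
  φ: degrees = first 2 digits = 36, minutes = 47.2382; 36 + 47.2382/60 = 36.787303
  N → positive
  Lon: degrees = first 3 digits = 0, minutes = 37.165; 0 + 37.165/60 = 0.619417
  E ⇒ keep positive
Point 2:
  Latitude: 70 + 27.71/60 = 70.461833
  N → positive
  λ: 148 + 2.364/60 = 148.039400
  W → negative
Point 3:
  Lat: 88 + 51/60 + 0.18/3600 = 88.850050
  S ⇒ negate
  Longitude: 106 + 54/60 + 34.21/3600 = 106.909503
  E → positive
Point 4:
  Latitude: 46 + 16.296/60 = 46.271600
  hemisphere S, so the sign is −
  Lon: 13.575′ = 0.226250°; total 179.226250
  E → positive

1. 36.78730, 0.61942
2. 70.46183, -148.03940
3. -88.85005, 106.90950
4. -46.27160, 179.22625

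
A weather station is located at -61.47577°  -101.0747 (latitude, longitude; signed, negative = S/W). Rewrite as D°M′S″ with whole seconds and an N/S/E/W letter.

Latitude is negative → S; |value| = 61.475770
φ: 0.475770° → 28.54620′; 0.54620 × 60 = 32.77″
Longitude is negative → W; |value| = 101.074700
Longitude: 0.074700 × 60 = 4.48200′ → 4′, remainder × 60 = 28.92″

61°28′33″ S, 101°04′29″ W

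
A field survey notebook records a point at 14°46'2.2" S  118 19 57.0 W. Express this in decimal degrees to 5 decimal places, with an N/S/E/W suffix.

14.76728° S, 118.33250° W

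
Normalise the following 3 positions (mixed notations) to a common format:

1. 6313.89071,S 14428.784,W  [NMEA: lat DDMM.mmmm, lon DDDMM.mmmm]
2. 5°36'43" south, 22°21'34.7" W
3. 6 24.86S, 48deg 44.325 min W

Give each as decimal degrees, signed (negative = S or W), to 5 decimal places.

Point 1:
  Latitude: degrees = first 2 digits = 63, minutes = 13.89071; 63 + 13.89071/60 = 63.231512
  S ⇒ negate
  Longitude: degrees = first 3 digits = 144, minutes = 28.784; 144 + 28.784/60 = 144.479733
  hemisphere W, so the sign is −
Point 2:
  Latitude: 5° + 36/60 + 43/3600 = 5 + 0.600000 + 0.011944 = 5.611944
  S → negative
  Longitude: 22 + 21/60 + 34.7/3600 = 22.359639
  W → negative
Point 3:
  φ: 24.86′ = 0.414333°; total 6.414333
  S ⇒ negate
  Lon: 48 + 44.325/60 = 48.738750
  W → negative

1. -63.23151, -144.47973
2. -5.61194, -22.35964
3. -6.41433, -48.73875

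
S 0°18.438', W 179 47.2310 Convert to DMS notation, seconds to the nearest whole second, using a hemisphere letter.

0°18′26″ S, 179°47′14″ W

Lat: fractional minutes 0.43800 × 60 = 26.28″
λ: 47.23100′ → 47′ and 0.23100 × 60 = 13.86″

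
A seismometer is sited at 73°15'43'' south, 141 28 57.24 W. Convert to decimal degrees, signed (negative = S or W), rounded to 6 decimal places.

φ: 73 + 15/60 + 43/3600 = 73.2619444
hemisphere S, so the sign is −
λ: 141 + 28/60 + 57.24/3600 = 141.4825667
hemisphere W, so the sign is −

-73.261944, -141.482567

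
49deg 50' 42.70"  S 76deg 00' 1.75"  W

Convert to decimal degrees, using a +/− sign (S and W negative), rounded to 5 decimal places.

-49.84519, -76.00049

φ: 49° + 50/60 + 42.7/3600 = 49 + 0.833333 + 0.011861 = 49.845194
S ⇒ negate
Longitude: 76° + 0/60 + 1.75/3600 = 76 + 0.000000 + 0.000486 = 76.000486
W ⇒ negate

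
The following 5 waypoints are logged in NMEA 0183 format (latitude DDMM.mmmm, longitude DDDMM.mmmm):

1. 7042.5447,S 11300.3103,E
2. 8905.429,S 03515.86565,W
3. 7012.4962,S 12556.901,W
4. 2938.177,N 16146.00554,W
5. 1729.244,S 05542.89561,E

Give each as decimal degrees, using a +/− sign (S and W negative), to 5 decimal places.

Point 1:
  Latitude: split at 2 digits → 70° and 42.5447′; 70 + 42.5447/60 = 70.709078
  S → negative
  Longitude: split at 3 digits → 113° and 0.3103′; 113 + 0.3103/60 = 113.005172
  E → positive
Point 2:
  Latitude: split at 2 digits → 89° and 5.429′; 89 + 5.429/60 = 89.090483
  hemisphere S, so the sign is −
  λ: degrees = first 3 digits = 35, minutes = 15.86565; 35 + 15.86565/60 = 35.264428
  hemisphere W, so the sign is −
Point 3:
  Latitude: split at 2 digits → 70° and 12.4962′; 70 + 12.4962/60 = 70.208270
  S ⇒ negate
  Longitude: degrees = first 3 digits = 125, minutes = 56.901; 125 + 56.901/60 = 125.948350
  W ⇒ negate
Point 4:
  Lat: degrees = first 2 digits = 29, minutes = 38.177; 29 + 38.177/60 = 29.636283
  N ⇒ keep positive
  Lon: degrees = first 3 digits = 161, minutes = 46.00554; 161 + 46.00554/60 = 161.766759
  W ⇒ negate
Point 5:
  Lat: split at 2 digits → 17° and 29.244′; 17 + 29.244/60 = 17.487400
  S → negative
  Longitude: split at 3 digits → 055° and 42.89561′; 55 + 42.89561/60 = 55.714927
  E ⇒ keep positive

1. -70.70908, 113.00517
2. -89.09048, -35.26443
3. -70.20827, -125.94835
4. 29.63628, -161.76676
5. -17.48740, 55.71493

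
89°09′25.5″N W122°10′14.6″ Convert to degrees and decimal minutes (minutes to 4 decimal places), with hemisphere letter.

89° 9.4250′ N, 122° 10.2433′ W

Latitude: seconds/60 = 0.42500; minutes = 9 + 0.42500 = 9.425000
Lon: seconds/60 = 0.24333; minutes = 10 + 0.24333 = 10.243333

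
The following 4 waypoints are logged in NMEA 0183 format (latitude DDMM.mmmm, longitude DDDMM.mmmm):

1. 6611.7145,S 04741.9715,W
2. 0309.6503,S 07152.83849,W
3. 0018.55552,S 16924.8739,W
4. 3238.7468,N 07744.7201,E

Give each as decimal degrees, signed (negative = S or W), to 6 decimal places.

1. -66.195242, -47.699525
2. -3.160838, -71.880642
3. -0.309259, -169.414565
4. 32.645780, 77.745335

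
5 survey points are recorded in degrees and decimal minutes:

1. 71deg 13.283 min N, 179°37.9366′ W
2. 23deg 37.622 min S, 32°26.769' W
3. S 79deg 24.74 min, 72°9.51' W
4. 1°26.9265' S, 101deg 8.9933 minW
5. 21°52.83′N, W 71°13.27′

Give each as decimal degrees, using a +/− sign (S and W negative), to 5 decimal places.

Point 1:
  Latitude: 71 + 13.283/60 = 71.221383
  N ⇒ keep positive
  Longitude: 179 + 37.9366/60 = 179.632277
  hemisphere W, so the sign is −
Point 2:
  Latitude: 37.622′ = 0.627033°; total 23.627033
  S → negative
  Longitude: 26.769′ = 0.446150°; total 32.446150
  W ⇒ negate
Point 3:
  Latitude: 24.74′ = 0.412333°; total 79.412333
  hemisphere S, so the sign is −
  Lon: 72 + 9.51/60 = 72.158500
  hemisphere W, so the sign is −
Point 4:
  Lat: 26.9265′ = 0.448775°; total 1.448775
  S → negative
  Lon: 101 + 8.9933/60 = 101.149888
  W → negative
Point 5:
  Latitude: 52.83′ = 0.880500°; total 21.880500
  N → positive
  Longitude: 71 + 13.27/60 = 71.221167
  W → negative

1. 71.22138, -179.63228
2. -23.62703, -32.44615
3. -79.41233, -72.15850
4. -1.44878, -101.14989
5. 21.88050, -71.22117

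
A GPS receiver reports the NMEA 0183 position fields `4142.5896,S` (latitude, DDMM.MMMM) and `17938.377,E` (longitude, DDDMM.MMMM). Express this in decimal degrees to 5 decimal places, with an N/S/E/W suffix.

41.70983° S, 179.63962° E

Lat: split at 2 digits → 41° and 42.5896′; 41 + 42.5896/60 = 41.709827
Longitude: split at 3 digits → 179° and 38.377′; 179 + 38.377/60 = 179.639617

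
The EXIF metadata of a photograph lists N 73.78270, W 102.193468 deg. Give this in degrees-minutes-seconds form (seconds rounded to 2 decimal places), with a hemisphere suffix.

73°46′57.72″ N, 102°11′36.48″ W

Latitude: 0.782700 × 60 = 46.96200′ → 46′, remainder × 60 = 57.7200″
λ: whole degrees 102; 11.60808′ → 11′ and 36.4848″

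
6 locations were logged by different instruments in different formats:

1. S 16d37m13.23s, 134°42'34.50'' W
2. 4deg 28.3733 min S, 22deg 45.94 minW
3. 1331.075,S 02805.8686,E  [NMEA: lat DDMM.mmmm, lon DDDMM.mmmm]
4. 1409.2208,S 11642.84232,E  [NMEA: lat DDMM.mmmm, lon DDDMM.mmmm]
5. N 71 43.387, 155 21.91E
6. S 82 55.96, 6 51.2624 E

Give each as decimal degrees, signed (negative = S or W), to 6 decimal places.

Point 1:
  Latitude: 37′ + 13.23″ = 37.22050′; 16 + 37.22050/60 = 16.6203417
  hemisphere S, so the sign is −
  Longitude: 42′ + 34.5″ = 42.57500′; 134 + 42.57500/60 = 134.7095833
  W → negative
Point 2:
  Latitude: 28.3733′ = 0.472888°; total 4.4728883
  hemisphere S, so the sign is −
  Lon: 45.94′ = 0.765667°; total 22.7656667
  W ⇒ negate
Point 3:
  φ: split at 2 digits → 13° and 31.075′; 13 + 31.075/60 = 13.5179167
  hemisphere S, so the sign is −
  Lon: degrees = first 3 digits = 28, minutes = 5.8686; 28 + 5.8686/60 = 28.0978100
  E → positive
Point 4:
  Latitude: degrees = first 2 digits = 14, minutes = 9.2208; 14 + 9.2208/60 = 14.1536800
  S ⇒ negate
  Longitude: split at 3 digits → 116° and 42.84232′; 116 + 42.84232/60 = 116.7140387
  E → positive
Point 5:
  Lat: 71 + 43.387/60 = 71.7231167
  N ⇒ keep positive
  λ: 155 + 21.91/60 = 155.3651667
  E → positive
Point 6:
  Latitude: 55.96′ = 0.932667°; total 82.9326667
  S → negative
  λ: 6 + 51.2624/60 = 6.8543733
  E → positive

1. -16.620342, -134.709583
2. -4.472888, -22.765667
3. -13.517917, 28.097810
4. -14.153680, 116.714039
5. 71.723117, 155.365167
6. -82.932667, 6.854373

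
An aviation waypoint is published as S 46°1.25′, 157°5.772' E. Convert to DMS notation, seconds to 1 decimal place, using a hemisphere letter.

46°01′15.0″ S, 157°05′46.3″ E

φ: fractional minutes 0.25000 × 60 = 15.000″
Lon: fractional minutes 0.77200 × 60 = 46.320″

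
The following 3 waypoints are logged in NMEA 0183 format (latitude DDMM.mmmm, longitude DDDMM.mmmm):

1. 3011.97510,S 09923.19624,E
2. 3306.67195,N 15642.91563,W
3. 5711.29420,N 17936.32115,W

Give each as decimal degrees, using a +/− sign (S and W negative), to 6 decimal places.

1. -30.199585, 99.386604
2. 33.111199, -156.715261
3. 57.188237, -179.605353

Point 1:
  Latitude: split at 2 digits → 30° and 11.9751′; 30 + 11.9751/60 = 30.1995850
  S ⇒ negate
  Longitude: split at 3 digits → 099° and 23.19624′; 99 + 23.19624/60 = 99.3866040
  E → positive
Point 2:
  Lat: split at 2 digits → 33° and 6.67195′; 33 + 6.67195/60 = 33.1111992
  N → positive
  Longitude: degrees = first 3 digits = 156, minutes = 42.91563; 156 + 42.91563/60 = 156.7152605
  W → negative
Point 3:
  Latitude: degrees = first 2 digits = 57, minutes = 11.2942; 57 + 11.2942/60 = 57.1882367
  N ⇒ keep positive
  λ: split at 3 digits → 179° and 36.32115′; 179 + 36.32115/60 = 179.6053525
  W ⇒ negate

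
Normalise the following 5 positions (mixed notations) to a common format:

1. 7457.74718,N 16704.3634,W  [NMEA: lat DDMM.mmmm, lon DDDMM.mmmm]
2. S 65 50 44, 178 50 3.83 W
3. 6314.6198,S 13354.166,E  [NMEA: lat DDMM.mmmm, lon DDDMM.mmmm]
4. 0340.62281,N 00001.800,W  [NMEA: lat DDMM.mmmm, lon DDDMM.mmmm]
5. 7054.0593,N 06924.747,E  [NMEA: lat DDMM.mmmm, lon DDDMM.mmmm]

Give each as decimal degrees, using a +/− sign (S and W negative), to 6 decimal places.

Point 1:
  Latitude: split at 2 digits → 74° and 57.74718′; 74 + 57.74718/60 = 74.9624530
  N → positive
  Longitude: degrees = first 3 digits = 167, minutes = 4.3634; 167 + 4.3634/60 = 167.0727233
  hemisphere W, so the sign is −
Point 2:
  Lat: 50′ + 44″ = 50.73333′; 65 + 50.73333/60 = 65.8455556
  S ⇒ negate
  Lon: 50′ + 3.83″ = 50.06383′; 178 + 50.06383/60 = 178.8343972
  hemisphere W, so the sign is −
Point 3:
  φ: degrees = first 2 digits = 63, minutes = 14.6198; 63 + 14.6198/60 = 63.2436633
  hemisphere S, so the sign is −
  λ: split at 3 digits → 133° and 54.166′; 133 + 54.166/60 = 133.9027667
  E → positive
Point 4:
  Lat: split at 2 digits → 03° and 40.62281′; 3 + 40.62281/60 = 3.6770468
  N → positive
  Longitude: degrees = first 3 digits = 0, minutes = 1.8; 0 + 1.8/60 = 0.0300000
  W ⇒ negate
Point 5:
  Latitude: split at 2 digits → 70° and 54.0593′; 70 + 54.0593/60 = 70.9009883
  N ⇒ keep positive
  Lon: degrees = first 3 digits = 69, minutes = 24.747; 69 + 24.747/60 = 69.4124500
  E → positive

1. 74.962453, -167.072723
2. -65.845556, -178.834397
3. -63.243663, 133.902767
4. 3.677047, -0.030000
5. 70.900988, 69.412450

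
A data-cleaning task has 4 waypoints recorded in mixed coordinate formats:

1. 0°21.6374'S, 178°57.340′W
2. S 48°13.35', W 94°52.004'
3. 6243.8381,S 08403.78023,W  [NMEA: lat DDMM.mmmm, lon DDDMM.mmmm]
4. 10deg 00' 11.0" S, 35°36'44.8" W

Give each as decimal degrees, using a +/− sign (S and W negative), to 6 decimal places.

Point 1:
  φ: 21.6374′ = 0.360623°; total 0.3606233
  hemisphere S, so the sign is −
  λ: 57.34′ = 0.955667°; total 178.9556667
  W → negative
Point 2:
  Latitude: 48 + 13.35/60 = 48.2225000
  S ⇒ negate
  Longitude: 52.004′ = 0.866733°; total 94.8667333
  W ⇒ negate
Point 3:
  Latitude: split at 2 digits → 62° and 43.8381′; 62 + 43.8381/60 = 62.7306350
  S → negative
  Longitude: split at 3 digits → 084° and 3.78023′; 84 + 3.78023/60 = 84.0630038
  W ⇒ negate
Point 4:
  Latitude: 10 + 0/60 + 11/3600 = 10.0030556
  hemisphere S, so the sign is −
  Longitude: 36′ + 44.8″ = 36.74667′; 35 + 36.74667/60 = 35.6124444
  W ⇒ negate

1. -0.360623, -178.955667
2. -48.222500, -94.866733
3. -62.730635, -84.063004
4. -10.003056, -35.612444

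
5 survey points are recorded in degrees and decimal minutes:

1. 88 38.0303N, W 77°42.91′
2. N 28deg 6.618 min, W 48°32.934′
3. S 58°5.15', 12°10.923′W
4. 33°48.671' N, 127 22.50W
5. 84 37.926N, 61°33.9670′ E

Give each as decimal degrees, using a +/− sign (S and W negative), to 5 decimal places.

1. 88.63384, -77.71517
2. 28.11030, -48.54890
3. -58.08583, -12.18205
4. 33.81118, -127.37500
5. 84.63210, 61.56612

Point 1:
  Lat: 38.0303′ = 0.633838°; total 88.633838
  N → positive
  Lon: 77 + 42.91/60 = 77.715167
  W → negative
Point 2:
  Latitude: 6.618′ = 0.110300°; total 28.110300
  N ⇒ keep positive
  Lon: 48 + 32.934/60 = 48.548900
  W ⇒ negate
Point 3:
  Lat: 58 + 5.15/60 = 58.085833
  S ⇒ negate
  Lon: 10.923′ = 0.182050°; total 12.182050
  hemisphere W, so the sign is −
Point 4:
  Lat: 48.671′ = 0.811183°; total 33.811183
  N → positive
  Longitude: 127 + 22.5/60 = 127.375000
  hemisphere W, so the sign is −
Point 5:
  Latitude: 37.926′ = 0.632100°; total 84.632100
  N ⇒ keep positive
  λ: 33.967′ = 0.566117°; total 61.566117
  E ⇒ keep positive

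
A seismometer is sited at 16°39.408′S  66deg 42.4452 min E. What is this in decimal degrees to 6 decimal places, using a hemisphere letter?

φ: 16 + 39.408/60 = 16.6568000
Longitude: 42.4452′ = 0.707420°; total 66.7074200

16.656800° S, 66.707420° E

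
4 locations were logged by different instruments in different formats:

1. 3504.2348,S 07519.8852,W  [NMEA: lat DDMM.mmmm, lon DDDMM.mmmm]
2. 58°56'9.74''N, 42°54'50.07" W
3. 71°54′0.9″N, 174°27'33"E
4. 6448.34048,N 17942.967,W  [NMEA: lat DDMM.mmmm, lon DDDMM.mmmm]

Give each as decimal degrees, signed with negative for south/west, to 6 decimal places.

1. -35.070580, -75.331420
2. 58.936039, -42.913908
3. 71.900250, 174.459167
4. 64.805675, -179.716117

Point 1:
  φ: split at 2 digits → 35° and 4.2348′; 35 + 4.2348/60 = 35.0705800
  S → negative
  Lon: degrees = first 3 digits = 75, minutes = 19.8852; 75 + 19.8852/60 = 75.3314200
  W → negative
Point 2:
  Latitude: 58° + 56/60 + 9.74/3600 = 58 + 0.933333 + 0.002706 = 58.9360389
  N ⇒ keep positive
  Longitude: 42° + 54/60 + 50.07/3600 = 42 + 0.900000 + 0.013908 = 42.9139083
  W ⇒ negate
Point 3:
  φ: 71 + 54/60 + 0.9/3600 = 71.9002500
  N ⇒ keep positive
  Lon: 174 + 27/60 + 33/3600 = 174.4591667
  E → positive
Point 4:
  Latitude: split at 2 digits → 64° and 48.34048′; 64 + 48.34048/60 = 64.8056747
  N ⇒ keep positive
  λ: split at 3 digits → 179° and 42.967′; 179 + 42.967/60 = 179.7161167
  hemisphere W, so the sign is −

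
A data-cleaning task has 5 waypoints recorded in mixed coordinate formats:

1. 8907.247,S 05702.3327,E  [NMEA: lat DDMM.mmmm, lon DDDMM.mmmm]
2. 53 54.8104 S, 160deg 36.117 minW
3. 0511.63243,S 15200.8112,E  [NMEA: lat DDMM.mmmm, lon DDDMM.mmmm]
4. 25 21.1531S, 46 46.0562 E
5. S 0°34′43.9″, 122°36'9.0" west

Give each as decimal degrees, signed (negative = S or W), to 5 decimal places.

1. -89.12078, 57.03888
2. -53.91351, -160.60195
3. -5.19387, 152.01352
4. -25.35255, 46.76760
5. -0.57886, -122.60250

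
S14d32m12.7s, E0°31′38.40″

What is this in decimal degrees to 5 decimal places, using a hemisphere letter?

14.53686° S, 0.52733° E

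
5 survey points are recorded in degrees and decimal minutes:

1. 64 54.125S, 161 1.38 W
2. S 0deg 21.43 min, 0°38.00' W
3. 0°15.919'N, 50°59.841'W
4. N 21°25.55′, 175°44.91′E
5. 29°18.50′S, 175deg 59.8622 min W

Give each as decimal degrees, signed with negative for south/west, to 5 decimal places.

1. -64.90208, -161.02300
2. -0.35717, -0.63333
3. 0.26532, -50.99735
4. 21.42583, 175.74850
5. -29.30833, -175.99770

Point 1:
  Latitude: 54.125′ = 0.902083°; total 64.902083
  hemisphere S, so the sign is −
  Lon: 1.38′ = 0.023000°; total 161.023000
  W → negative
Point 2:
  Lat: 21.43′ = 0.357167°; total 0.357167
  hemisphere S, so the sign is −
  λ: 0 + 38/60 = 0.633333
  W → negative
Point 3:
  φ: 0 + 15.919/60 = 0.265317
  N ⇒ keep positive
  λ: 50 + 59.841/60 = 50.997350
  W → negative
Point 4:
  φ: 25.55′ = 0.425833°; total 21.425833
  N → positive
  Lon: 44.91′ = 0.748500°; total 175.748500
  E ⇒ keep positive
Point 5:
  Latitude: 29 + 18.5/60 = 29.308333
  hemisphere S, so the sign is −
  Longitude: 59.8622′ = 0.997703°; total 175.997703
  hemisphere W, so the sign is −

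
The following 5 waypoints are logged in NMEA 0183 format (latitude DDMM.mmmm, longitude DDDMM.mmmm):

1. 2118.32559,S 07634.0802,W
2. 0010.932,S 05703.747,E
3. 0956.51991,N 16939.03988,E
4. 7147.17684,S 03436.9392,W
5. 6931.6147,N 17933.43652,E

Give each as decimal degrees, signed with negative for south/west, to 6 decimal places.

Point 1:
  Latitude: split at 2 digits → 21° and 18.32559′; 21 + 18.32559/60 = 21.3054265
  S → negative
  λ: split at 3 digits → 076° and 34.0802′; 76 + 34.0802/60 = 76.5680033
  W → negative
Point 2:
  Latitude: split at 2 digits → 00° and 10.932′; 0 + 10.932/60 = 0.1822000
  S → negative
  Longitude: degrees = first 3 digits = 57, minutes = 3.747; 57 + 3.747/60 = 57.0624500
  E → positive
Point 3:
  Lat: split at 2 digits → 09° and 56.51991′; 9 + 56.51991/60 = 9.9419985
  N ⇒ keep positive
  Longitude: split at 3 digits → 169° and 39.03988′; 169 + 39.03988/60 = 169.6506647
  E → positive
Point 4:
  φ: split at 2 digits → 71° and 47.17684′; 71 + 47.17684/60 = 71.7862807
  S → negative
  Lon: split at 3 digits → 034° and 36.9392′; 34 + 36.9392/60 = 34.6156533
  hemisphere W, so the sign is −
Point 5:
  Lat: degrees = first 2 digits = 69, minutes = 31.6147; 69 + 31.6147/60 = 69.5269117
  N → positive
  Lon: split at 3 digits → 179° and 33.43652′; 179 + 33.43652/60 = 179.5572753
  E ⇒ keep positive

1. -21.305427, -76.568003
2. -0.182200, 57.062450
3. 9.941999, 169.650665
4. -71.786281, -34.615653
5. 69.526912, 179.557275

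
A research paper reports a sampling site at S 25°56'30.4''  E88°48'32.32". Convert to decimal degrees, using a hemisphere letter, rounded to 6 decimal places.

φ: 56′ + 30.4″ = 56.50667′; 25 + 56.50667/60 = 25.9417778
Lon: 88° + 48/60 + 32.32/3600 = 88 + 0.800000 + 0.008978 = 88.8089778

25.941778° S, 88.808978° E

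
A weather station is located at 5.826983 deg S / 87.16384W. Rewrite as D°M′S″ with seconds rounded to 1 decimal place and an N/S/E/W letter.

5°49′37.1″ S, 87°09′49.8″ W

Latitude: whole degrees 5; 49.61898′ → 49′ and 37.139″
Lon: 0.163840° → 9.83040′; 0.83040 × 60 = 49.824″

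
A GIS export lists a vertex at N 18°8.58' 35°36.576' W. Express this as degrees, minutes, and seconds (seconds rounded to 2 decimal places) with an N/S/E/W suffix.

Latitude: 8.58000′ → 8′ and 0.58000 × 60 = 34.8000″
Lon: fractional minutes 0.57600 × 60 = 34.5600″

18°08′34.80″ N, 35°36′34.56″ W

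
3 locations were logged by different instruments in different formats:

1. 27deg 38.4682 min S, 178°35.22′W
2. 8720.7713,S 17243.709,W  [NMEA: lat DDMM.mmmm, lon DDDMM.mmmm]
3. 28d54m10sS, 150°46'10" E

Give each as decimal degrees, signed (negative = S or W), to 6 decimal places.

1. -27.641137, -178.587000
2. -87.346188, -172.728483
3. -28.902778, 150.769444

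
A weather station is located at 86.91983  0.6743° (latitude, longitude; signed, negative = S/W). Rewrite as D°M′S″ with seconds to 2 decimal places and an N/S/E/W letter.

86°55′11.39″ N, 0°40′27.48″ E

Latitude: whole degrees 86; 55.18980′ → 55′ and 11.3880″
Longitude: 0.674300° → 40.45800′; 0.45800 × 60 = 27.4800″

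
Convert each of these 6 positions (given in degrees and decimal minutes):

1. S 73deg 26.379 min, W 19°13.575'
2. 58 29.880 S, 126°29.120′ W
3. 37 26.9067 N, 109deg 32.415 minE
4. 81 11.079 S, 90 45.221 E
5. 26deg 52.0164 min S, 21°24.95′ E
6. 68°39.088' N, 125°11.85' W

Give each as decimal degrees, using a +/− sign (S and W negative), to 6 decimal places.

Point 1:
  Latitude: 26.379′ = 0.439650°; total 73.4396500
  S → negative
  λ: 13.575′ = 0.226250°; total 19.2262500
  W → negative
Point 2:
  φ: 58 + 29.88/60 = 58.4980000
  S → negative
  Lon: 29.12′ = 0.485333°; total 126.4853333
  hemisphere W, so the sign is −
Point 3:
  Lat: 37 + 26.9067/60 = 37.4484450
  N → positive
  Longitude: 109 + 32.415/60 = 109.5402500
  E → positive
Point 4:
  Lat: 81 + 11.079/60 = 81.1846500
  hemisphere S, so the sign is −
  Longitude: 90 + 45.221/60 = 90.7536833
  E ⇒ keep positive
Point 5:
  Latitude: 26 + 52.0164/60 = 26.8669400
  hemisphere S, so the sign is −
  Longitude: 21 + 24.95/60 = 21.4158333
  E → positive
Point 6:
  Latitude: 68 + 39.088/60 = 68.6514667
  N ⇒ keep positive
  Lon: 11.85′ = 0.197500°; total 125.1975000
  W ⇒ negate

1. -73.439650, -19.226250
2. -58.498000, -126.485333
3. 37.448445, 109.540250
4. -81.184650, 90.753683
5. -26.866940, 21.415833
6. 68.651467, -125.197500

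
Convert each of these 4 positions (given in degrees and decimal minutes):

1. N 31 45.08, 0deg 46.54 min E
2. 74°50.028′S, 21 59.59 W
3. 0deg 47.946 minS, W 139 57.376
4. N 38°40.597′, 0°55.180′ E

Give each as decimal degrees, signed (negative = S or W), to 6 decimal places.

1. 31.751333, 0.775667
2. -74.833800, -21.993167
3. -0.799100, -139.956267
4. 38.676617, 0.919667

Point 1:
  Lat: 45.08′ = 0.751333°; total 31.7513333
  N ⇒ keep positive
  Lon: 0 + 46.54/60 = 0.7756667
  E → positive
Point 2:
  φ: 50.028′ = 0.833800°; total 74.8338000
  S ⇒ negate
  Lon: 21 + 59.59/60 = 21.9931667
  W → negative
Point 3:
  φ: 47.946′ = 0.799100°; total 0.7991000
  S ⇒ negate
  Longitude: 57.376′ = 0.956267°; total 139.9562667
  W ⇒ negate
Point 4:
  Latitude: 40.597′ = 0.676617°; total 38.6766167
  N ⇒ keep positive
  Longitude: 0 + 55.18/60 = 0.9196667
  E ⇒ keep positive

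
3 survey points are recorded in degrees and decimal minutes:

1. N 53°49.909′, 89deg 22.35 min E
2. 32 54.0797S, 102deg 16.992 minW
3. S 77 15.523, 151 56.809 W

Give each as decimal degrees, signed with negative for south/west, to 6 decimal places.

1. 53.831817, 89.372500
2. -32.901328, -102.283200
3. -77.258717, -151.946817

Point 1:
  Lat: 49.909′ = 0.831817°; total 53.8318167
  N ⇒ keep positive
  Longitude: 89 + 22.35/60 = 89.3725000
  E → positive
Point 2:
  φ: 32 + 54.0797/60 = 32.9013283
  S → negative
  λ: 102 + 16.992/60 = 102.2832000
  W → negative
Point 3:
  Latitude: 15.523′ = 0.258717°; total 77.2587167
  S → negative
  λ: 56.809′ = 0.946817°; total 151.9468167
  W → negative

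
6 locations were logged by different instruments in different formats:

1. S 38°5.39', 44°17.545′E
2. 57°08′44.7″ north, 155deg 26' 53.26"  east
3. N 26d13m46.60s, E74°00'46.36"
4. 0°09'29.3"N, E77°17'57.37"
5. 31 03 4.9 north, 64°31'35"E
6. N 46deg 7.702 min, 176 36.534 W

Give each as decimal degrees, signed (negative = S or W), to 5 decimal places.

Point 1:
  Latitude: 38 + 5.39/60 = 38.089833
  S → negative
  Lon: 44 + 17.545/60 = 44.292417
  E → positive
Point 2:
  Latitude: 57° + 8/60 + 44.7/3600 = 57 + 0.133333 + 0.012417 = 57.145750
  N → positive
  Lon: 26′ + 53.26″ = 26.88767′; 155 + 26.88767/60 = 155.448128
  E ⇒ keep positive
Point 3:
  φ: 26 + 13/60 + 46.6/3600 = 26.229611
  N → positive
  λ: 74 + 0/60 + 46.36/3600 = 74.012878
  E ⇒ keep positive
Point 4:
  Lat: 9′ + 29.3″ = 9.48833′; 0 + 9.48833/60 = 0.158139
  N → positive
  Longitude: 77° + 17/60 + 57.37/3600 = 77 + 0.283333 + 0.015936 = 77.299269
  E ⇒ keep positive
Point 5:
  Latitude: 31° + 3/60 + 4.9/3600 = 31 + 0.050000 + 0.001361 = 31.051361
  N → positive
  λ: 31′ + 35″ = 31.58333′; 64 + 31.58333/60 = 64.526389
  E → positive
Point 6:
  Lat: 7.702′ = 0.128367°; total 46.128367
  N → positive
  λ: 176 + 36.534/60 = 176.608900
  W ⇒ negate

1. -38.08983, 44.29242
2. 57.14575, 155.44813
3. 26.22961, 74.01288
4. 0.15814, 77.29927
5. 31.05136, 64.52639
6. 46.12837, -176.60890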